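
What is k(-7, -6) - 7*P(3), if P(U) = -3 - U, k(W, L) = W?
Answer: 35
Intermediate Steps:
k(-7, -6) - 7*P(3) = -7 - 7*(-3 - 1*3) = -7 - 7*(-3 - 3) = -7 - 7*(-6) = -7 + 42 = 35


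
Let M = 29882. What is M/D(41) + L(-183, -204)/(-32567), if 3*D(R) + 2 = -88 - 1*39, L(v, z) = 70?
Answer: -973170104/1400381 ≈ -694.93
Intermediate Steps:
D(R) = -43 (D(R) = -⅔ + (-88 - 1*39)/3 = -⅔ + (-88 - 39)/3 = -⅔ + (⅓)*(-127) = -⅔ - 127/3 = -43)
M/D(41) + L(-183, -204)/(-32567) = 29882/(-43) + 70/(-32567) = 29882*(-1/43) + 70*(-1/32567) = -29882/43 - 70/32567 = -973170104/1400381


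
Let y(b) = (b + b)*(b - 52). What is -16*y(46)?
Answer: 8832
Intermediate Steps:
y(b) = 2*b*(-52 + b) (y(b) = (2*b)*(-52 + b) = 2*b*(-52 + b))
-16*y(46) = -32*46*(-52 + 46) = -32*46*(-6) = -16*(-552) = 8832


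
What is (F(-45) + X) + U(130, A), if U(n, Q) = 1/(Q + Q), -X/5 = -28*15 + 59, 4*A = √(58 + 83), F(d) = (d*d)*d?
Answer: -89320 + 2*√141/141 ≈ -89320.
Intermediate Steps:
F(d) = d³ (F(d) = d²*d = d³)
A = √141/4 (A = √(58 + 83)/4 = √141/4 ≈ 2.9686)
X = 1805 (X = -5*(-28*15 + 59) = -5*(-420 + 59) = -5*(-361) = 1805)
U(n, Q) = 1/(2*Q)
(F(-45) + X) + U(130, A) = ((-45)³ + 1805) + 1/(2*((√141/4))) = (-91125 + 1805) + (4*√141/141)/2 = -89320 + 2*√141/141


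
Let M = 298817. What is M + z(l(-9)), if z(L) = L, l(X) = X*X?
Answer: 298898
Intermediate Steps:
l(X) = X²
M + z(l(-9)) = 298817 + (-9)² = 298817 + 81 = 298898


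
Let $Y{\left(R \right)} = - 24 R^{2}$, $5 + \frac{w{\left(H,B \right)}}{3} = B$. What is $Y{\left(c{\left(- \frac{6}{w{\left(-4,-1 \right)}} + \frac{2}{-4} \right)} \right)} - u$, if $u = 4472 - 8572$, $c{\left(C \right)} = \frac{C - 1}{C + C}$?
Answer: $3806$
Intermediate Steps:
$w{\left(H,B \right)} = -15 + 3 B$
$c{\left(C \right)} = \frac{-1 + C}{2 C}$
$u = -4100$ ($u = 4472 - 8572 = -4100$)
$Y{\left(c{\left(- \frac{6}{w{\left(-4,-1 \right)}} + \frac{2}{-4} \right)} \right)} - u = - 24 \left(\frac{-1 - \left(\frac{1}{2} + \frac{6}{-15 + 3 \left(-1\right)}\right)}{2 \left(- \frac{6}{-15 + 3 \left(-1\right)} + \frac{2}{-4}\right)}\right)^{2} - -4100 = - 24 \left(\frac{-1 - \left(\frac{1}{2} + \frac{6}{-15 - 3}\right)}{2 \left(- \frac{6}{-15 - 3} + 2 \left(- \frac{1}{4}\right)\right)}\right)^{2} + 4100 = - 24 \left(\frac{-1 - \left(\frac{1}{2} + \frac{6}{-18}\right)}{2 \left(- \frac{6}{-18} - \frac{1}{2}\right)}\right)^{2} + 4100 = - 24 \left(\frac{-1 - \frac{1}{6}}{2 \left(\left(-6\right) \left(- \frac{1}{18}\right) - \frac{1}{2}\right)}\right)^{2} + 4100 = - 24 \left(\frac{-1 + \left(\frac{1}{3} - \frac{1}{2}\right)}{2 \left(\frac{1}{3} - \frac{1}{2}\right)}\right)^{2} + 4100 = - 24 \left(\frac{-1 - \frac{1}{6}}{2 \left(- \frac{1}{6}\right)}\right)^{2} + 4100 = - 24 \left(\frac{1}{2} \left(-6\right) \left(- \frac{7}{6}\right)\right)^{2} + 4100 = - 24 \left(\frac{7}{2}\right)^{2} + 4100 = \left(-24\right) \frac{49}{4} + 4100 = -294 + 4100 = 3806$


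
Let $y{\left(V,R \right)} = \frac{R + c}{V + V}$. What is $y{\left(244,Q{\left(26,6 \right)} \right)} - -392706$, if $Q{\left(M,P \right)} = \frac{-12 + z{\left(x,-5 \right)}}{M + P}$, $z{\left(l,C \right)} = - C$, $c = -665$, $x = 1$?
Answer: $\frac{6132475609}{15616} \approx 3.927 \cdot 10^{5}$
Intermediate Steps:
$Q{\left(M,P \right)} = - \frac{7}{M + P}$ ($Q{\left(M,P \right)} = \frac{-12 - -5}{M + P} = \frac{-12 + 5}{M + P} = - \frac{7}{M + P}$)
$y{\left(V,R \right)} = \frac{-665 + R}{2 V}$ ($y{\left(V,R \right)} = \frac{R - 665}{V + V} = \frac{-665 + R}{2 V}$)
$y{\left(244,Q{\left(26,6 \right)} \right)} - -392706 = \frac{-665 - \frac{7}{26 + 6}}{2 \cdot 244} - -392706 = \frac{1}{2} \cdot \frac{1}{244} \left(-665 - \frac{7}{32}\right) + 392706 = \frac{1}{2} \cdot \frac{1}{244} \left(- \frac{21287}{32}\right) + 392706 = - \frac{21287}{15616} + 392706 = \frac{6132475609}{15616}$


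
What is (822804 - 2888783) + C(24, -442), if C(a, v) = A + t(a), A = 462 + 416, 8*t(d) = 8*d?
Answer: -2065077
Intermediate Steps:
t(d) = d (t(d) = (8*d)/8 = d)
A = 878
C(a, v) = 878 + a
(822804 - 2888783) + C(24, -442) = (822804 - 2888783) + (878 + 24) = -2065979 + 902 = -2065077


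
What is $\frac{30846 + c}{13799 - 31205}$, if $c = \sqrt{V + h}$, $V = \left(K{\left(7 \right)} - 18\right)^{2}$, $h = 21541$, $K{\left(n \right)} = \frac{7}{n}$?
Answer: $- \frac{5141}{2901} - \frac{\sqrt{21830}}{17406} \approx -1.7806$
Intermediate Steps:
$V = 289$ ($V = \left(\frac{7}{7} - 18\right)^{2} = \left(7 \cdot \frac{1}{7} + \left(-18 + 0\right)\right)^{2} = \left(1 - 18\right)^{2} = \left(-17\right)^{2} = 289$)
$c = \sqrt{21830}$ ($c = \sqrt{289 + 21541} = \sqrt{21830} \approx 147.75$)
$\frac{30846 + c}{13799 - 31205} = \frac{30846 + \sqrt{21830}}{13799 - 31205} = \frac{30846 + \sqrt{21830}}{-17406} = \left(30846 + \sqrt{21830}\right) \left(- \frac{1}{17406}\right) = - \frac{5141}{2901} - \frac{\sqrt{21830}}{17406}$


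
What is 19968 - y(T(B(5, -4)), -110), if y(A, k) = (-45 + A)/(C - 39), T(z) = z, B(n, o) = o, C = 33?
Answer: 119759/6 ≈ 19960.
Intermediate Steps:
y(A, k) = 15/2 - A/6 (y(A, k) = (-45 + A)/(33 - 39) = (-45 + A)/(-6) = (-45 + A)*(-⅙) = 15/2 - A/6)
19968 - y(T(B(5, -4)), -110) = 19968 - (15/2 - ⅙*(-4)) = 19968 - (15/2 + ⅔) = 19968 - 1*49/6 = 19968 - 49/6 = 119759/6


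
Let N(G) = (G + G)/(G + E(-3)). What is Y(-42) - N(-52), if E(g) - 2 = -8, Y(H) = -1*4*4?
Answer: -516/29 ≈ -17.793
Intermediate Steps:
Y(H) = -16 (Y(H) = -4*4 = -16)
E(g) = -6 (E(g) = 2 - 8 = -6)
N(G) = 2*G/(-6 + G) (N(G) = (G + G)/(G - 6) = (2*G)/(-6 + G) = 2*G/(-6 + G))
Y(-42) - N(-52) = -16 - 2*(-52)/(-6 - 52) = -16 - 2*(-52)/(-58) = -16 - 2*(-52)*(-1)/58 = -16 - 1*52/29 = -16 - 52/29 = -516/29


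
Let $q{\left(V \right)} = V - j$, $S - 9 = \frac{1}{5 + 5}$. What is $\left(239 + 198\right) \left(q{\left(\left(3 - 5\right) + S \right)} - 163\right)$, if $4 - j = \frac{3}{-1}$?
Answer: $- \frac{711873}{10} \approx -71187.0$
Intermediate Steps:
$S = \frac{91}{10}$ ($S = 9 + \frac{1}{5 + 5} = 9 + \frac{1}{10} = \frac{91}{10} \approx 9.1$)
$j = 7$ ($j = 4 - \frac{3}{-1} = 4 - 3 \left(-1\right) = 4 - -3 = 4 + 3 = 7$)
$q{\left(V \right)} = -7 + V$ ($q{\left(V \right)} = V - 7 = -7 + V$)
$\left(239 + 198\right) \left(q{\left(\left(3 - 5\right) + S \right)} - 163\right) = \left(239 + 198\right) \left(\left(-7 + \left(\left(3 - 5\right) + \frac{91}{10}\right)\right) - 163\right) = 437 \left(\left(-7 + \left(-2 + \frac{91}{10}\right)\right) - 163\right) = 437 \left(\left(-7 + \frac{71}{10}\right) - 163\right) = 437 \left(\frac{1}{10} - 163\right) = 437 \left(- \frac{1629}{10}\right) = - \frac{711873}{10}$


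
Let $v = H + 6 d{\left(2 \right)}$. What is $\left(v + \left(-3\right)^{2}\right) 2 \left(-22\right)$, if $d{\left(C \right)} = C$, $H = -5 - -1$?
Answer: $-748$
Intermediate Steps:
$H = -4$ ($H = -5 + 1 = -4$)
$v = 8$ ($v = -4 + 6 \cdot 2 = -4 + 12 = 8$)
$\left(v + \left(-3\right)^{2}\right) 2 \left(-22\right) = \left(8 + \left(-3\right)^{2}\right) 2 \left(-22\right) = \left(8 + 9\right) 2 \left(-22\right) = 17 \cdot 2 \left(-22\right) = 34 \left(-22\right) = -748$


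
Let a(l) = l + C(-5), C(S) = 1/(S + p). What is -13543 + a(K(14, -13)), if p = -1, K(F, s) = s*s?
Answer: -80245/6 ≈ -13374.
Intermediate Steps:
K(F, s) = s²
C(S) = 1/(-1 + S) (C(S) = 1/(S - 1) = 1/(-1 + S))
a(l) = -⅙ + l (a(l) = l + 1/(-1 - 5) = l + 1/(-6) = l - ⅙ = -⅙ + l)
-13543 + a(K(14, -13)) = -13543 + (-⅙ + (-13)²) = -13543 + (-⅙ + 169) = -13543 + 1013/6 = -80245/6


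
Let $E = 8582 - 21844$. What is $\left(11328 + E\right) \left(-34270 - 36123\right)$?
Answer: $136140062$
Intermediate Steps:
$E = -13262$
$\left(11328 + E\right) \left(-34270 - 36123\right) = \left(11328 - 13262\right) \left(-34270 - 36123\right) = \left(-1934\right) \left(-70393\right) = 136140062$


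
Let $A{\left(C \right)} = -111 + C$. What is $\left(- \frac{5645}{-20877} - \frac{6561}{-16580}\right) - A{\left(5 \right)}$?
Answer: $\frac{36921478057}{346140660} \approx 106.67$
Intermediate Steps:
$\left(- \frac{5645}{-20877} - \frac{6561}{-16580}\right) - A{\left(5 \right)} = \left(- \frac{5645}{-20877} - \frac{6561}{-16580}\right) - \left(-111 + 5\right) = \left(\left(-5645\right) \left(- \frac{1}{20877}\right) - - \frac{6561}{16580}\right) - -106 = \left(\frac{5645}{20877} + \frac{6561}{16580}\right) + 106 = \frac{230568097}{346140660} + 106 = \frac{36921478057}{346140660}$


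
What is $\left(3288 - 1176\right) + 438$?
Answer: $2550$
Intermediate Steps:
$\left(3288 - 1176\right) + 438 = 2112 + 438 = 2550$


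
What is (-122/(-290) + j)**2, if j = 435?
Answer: 3986154496/21025 ≈ 1.8959e+5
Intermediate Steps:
(-122/(-290) + j)**2 = (-122/(-290) + 435)**2 = (-122*(-1/290) + 435)**2 = (61/145 + 435)**2 = (63136/145)**2 = 3986154496/21025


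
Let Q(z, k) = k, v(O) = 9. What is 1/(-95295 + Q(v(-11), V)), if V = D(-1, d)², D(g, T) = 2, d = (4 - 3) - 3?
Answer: -1/95291 ≈ -1.0494e-5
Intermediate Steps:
d = -2 (d = 1 - 3 = -2)
V = 4 (V = 2² = 4)
1/(-95295 + Q(v(-11), V)) = 1/(-95295 + 4) = 1/(-95291) = -1/95291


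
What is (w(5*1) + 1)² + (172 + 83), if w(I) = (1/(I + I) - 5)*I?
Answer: 3229/4 ≈ 807.25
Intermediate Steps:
w(I) = I*(-5 + 1/(2*I)) (w(I) = (1/(2*I) - 5)*I = (-5 + 1/(2*I))*I = I*(-5 + 1/(2*I)))
(w(5*1) + 1)² + (172 + 83) = ((½ - 25) + 1)² + (172 + 83) = ((½ - 5*5) + 1)² + 255 = ((½ - 25) + 1)² + 255 = (-49/2 + 1)² + 255 = (-47/2)² + 255 = 2209/4 + 255 = 3229/4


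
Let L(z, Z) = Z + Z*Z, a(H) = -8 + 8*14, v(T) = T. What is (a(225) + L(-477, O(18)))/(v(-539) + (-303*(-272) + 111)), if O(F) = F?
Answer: 223/40994 ≈ 0.0054398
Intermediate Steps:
a(H) = 104 (a(H) = -8 + 112 = 104)
L(z, Z) = Z + Z**2
(a(225) + L(-477, O(18)))/(v(-539) + (-303*(-272) + 111)) = (104 + 18*(1 + 18))/(-539 + (-303*(-272) + 111)) = (104 + 18*19)/(-539 + (82416 + 111)) = (104 + 342)/(-539 + 82527) = 446/81988 = 446*(1/81988) = 223/40994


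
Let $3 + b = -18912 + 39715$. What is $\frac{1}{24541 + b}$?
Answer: $\frac{1}{45341} \approx 2.2055 \cdot 10^{-5}$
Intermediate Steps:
$b = 20800$ ($b = -3 + \left(-18912 + 39715\right) = -3 + 20803 = 20800$)
$\frac{1}{24541 + b} = \frac{1}{24541 + 20800} = \frac{1}{45341}$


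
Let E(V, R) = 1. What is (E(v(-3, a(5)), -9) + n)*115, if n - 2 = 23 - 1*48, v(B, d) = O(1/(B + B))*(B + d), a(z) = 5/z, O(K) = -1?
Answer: -2530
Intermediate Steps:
v(B, d) = -B - d (v(B, d) = -(B + d) = -B - d)
n = -23 (n = 2 + (23 - 1*48) = 2 + (23 - 48) = 2 - 25 = -23)
(E(v(-3, a(5)), -9) + n)*115 = (1 - 23)*115 = -22*115 = -2530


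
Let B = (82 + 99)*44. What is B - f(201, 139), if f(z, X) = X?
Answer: 7825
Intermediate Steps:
B = 7964 (B = 181*44 = 7964)
B - f(201, 139) = 7964 - 1*139 = 7964 - 139 = 7825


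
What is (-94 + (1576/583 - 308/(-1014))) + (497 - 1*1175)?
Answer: -227299718/295581 ≈ -768.99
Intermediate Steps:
(-94 + (1576/583 - 308/(-1014))) + (497 - 1*1175) = (-94 + (1576*(1/583) - 308*(-1/1014))) + (497 - 1175) = (-94 + (1576/583 + 154/507)) - 678 = (-94 + 888814/295581) - 678 = -26895800/295581 - 678 = -227299718/295581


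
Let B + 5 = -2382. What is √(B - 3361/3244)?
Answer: I*√6282645879/1622 ≈ 48.868*I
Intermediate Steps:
B = -2387 (B = -5 - 2382 = -2387)
√(B - 3361/3244) = √(-2387 - 3361/3244) = √(-7746789/3244) = I*√6282645879/1622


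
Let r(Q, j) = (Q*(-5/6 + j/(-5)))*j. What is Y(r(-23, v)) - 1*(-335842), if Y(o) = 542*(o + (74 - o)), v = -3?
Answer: 375950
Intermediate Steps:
r(Q, j) = Q*j*(-⅚ - j/5) (r(Q, j) = (Q*(-5*⅙ + j*(-⅕)))*j = (Q*(-⅚ - j/5))*j = Q*j*(-⅚ - j/5))
Y(o) = 40108 (Y(o) = 542*74 = 40108)
Y(r(-23, v)) - 1*(-335842) = 40108 - 1*(-335842) = 40108 + 335842 = 375950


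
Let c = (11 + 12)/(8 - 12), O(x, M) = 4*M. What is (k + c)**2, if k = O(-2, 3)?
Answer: 625/16 ≈ 39.063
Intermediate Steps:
k = 12 (k = 4*3 = 12)
c = -23/4 (c = 23/(-4) = 23*(-1/4) = -23/4 ≈ -5.7500)
(k + c)**2 = (12 - 23/4)**2 = (25/4)**2 = 625/16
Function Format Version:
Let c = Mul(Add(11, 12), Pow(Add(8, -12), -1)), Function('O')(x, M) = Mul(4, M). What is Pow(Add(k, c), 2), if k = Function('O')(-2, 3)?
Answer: Rational(625, 16) ≈ 39.063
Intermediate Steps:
k = 12 (k = Mul(4, 3) = 12)
c = Rational(-23, 4) (c = Mul(23, Pow(-4, -1)) = Mul(23, Rational(-1, 4)) = Rational(-23, 4) ≈ -5.7500)
Pow(Add(k, c), 2) = Pow(Add(12, Rational(-23, 4)), 2) = Pow(Rational(25, 4), 2) = Rational(625, 16)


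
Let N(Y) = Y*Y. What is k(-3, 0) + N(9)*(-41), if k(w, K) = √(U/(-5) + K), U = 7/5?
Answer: -3321 + I*√7/5 ≈ -3321.0 + 0.52915*I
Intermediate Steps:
N(Y) = Y²
U = 7/5 (U = 7*(⅕) = 7/5 ≈ 1.4000)
k(w, K) = √(-7/25 + K) (k(w, K) = √((7/5)/(-5) + K) = √((7/5)*(-⅕) + K) = √(-7/25 + K))
k(-3, 0) + N(9)*(-41) = √(-7 + 25*0)/5 + 9²*(-41) = √(-7 + 0)/5 + 81*(-41) = √(-7)/5 - 3321 = (I*√7)/5 - 3321 = I*√7/5 - 3321 = -3321 + I*√7/5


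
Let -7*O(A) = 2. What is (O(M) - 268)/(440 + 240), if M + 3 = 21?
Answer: -939/2380 ≈ -0.39454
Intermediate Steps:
M = 18 (M = -3 + 21 = 18)
O(A) = -2/7 (O(A) = -⅐*2 = -2/7)
(O(M) - 268)/(440 + 240) = (-2/7 - 268)/(440 + 240) = -1878/7/680 = -1878/7*1/680 = -939/2380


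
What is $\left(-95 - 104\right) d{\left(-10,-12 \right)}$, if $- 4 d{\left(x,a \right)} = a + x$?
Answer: $- \frac{2189}{2} \approx -1094.5$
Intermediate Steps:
$d{\left(x,a \right)} = - \frac{a}{4} - \frac{x}{4}$ ($d{\left(x,a \right)} = - \frac{a + x}{4} = - \frac{a}{4} - \frac{x}{4}$)
$\left(-95 - 104\right) d{\left(-10,-12 \right)} = \left(-95 - 104\right) \left(\left(- \frac{1}{4}\right) \left(-12\right) - - \frac{5}{2}\right) = - 199 \left(3 + \frac{5}{2}\right) = \left(-199\right) \frac{11}{2} = - \frac{2189}{2}$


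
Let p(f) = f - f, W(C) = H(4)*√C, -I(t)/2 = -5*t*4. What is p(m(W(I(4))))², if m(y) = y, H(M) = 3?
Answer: 0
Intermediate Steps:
I(t) = 40*t (I(t) = -2*(-5*t)*4 = -(-40)*t = 40*t)
W(C) = 3*√C
p(f) = 0
p(m(W(I(4))))² = 0² = 0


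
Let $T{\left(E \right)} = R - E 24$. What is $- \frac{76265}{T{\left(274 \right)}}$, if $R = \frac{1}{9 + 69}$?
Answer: $\frac{5948670}{512927} \approx 11.598$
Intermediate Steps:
$R = \frac{1}{78} \approx 0.012821$
$T{\left(E \right)} = \frac{1}{78} - 24 E$ ($T{\left(E \right)} = \frac{1}{78} - E 24 = \frac{1}{78} - 24 E$)
$- \frac{76265}{T{\left(274 \right)}} = - \frac{76265}{\frac{1}{78} - 6576} = - \frac{76265}{- \frac{512927}{78}} = \left(-76265\right) \left(- \frac{78}{512927}\right) = \frac{5948670}{512927}$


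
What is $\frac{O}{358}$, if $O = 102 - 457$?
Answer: $- \frac{355}{358} \approx -0.99162$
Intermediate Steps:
$O = -355$
$\frac{O}{358} = - \frac{355}{358}$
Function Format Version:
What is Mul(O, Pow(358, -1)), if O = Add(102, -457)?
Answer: Rational(-355, 358) ≈ -0.99162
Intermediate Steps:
O = -355
Mul(O, Pow(358, -1)) = Mul(-355, Pow(358, -1)) = Mul(-355, Rational(1, 358)) = Rational(-355, 358)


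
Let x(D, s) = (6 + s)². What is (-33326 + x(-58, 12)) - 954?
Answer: -33956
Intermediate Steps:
(-33326 + x(-58, 12)) - 954 = (-33326 + (6 + 12)²) - 954 = (-33326 + 18²) - 954 = (-33326 + 324) - 954 = -33002 - 954 = -33956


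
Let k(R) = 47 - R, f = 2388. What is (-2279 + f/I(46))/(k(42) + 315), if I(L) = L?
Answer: -51223/7360 ≈ -6.9596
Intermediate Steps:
(-2279 + f/I(46))/(k(42) + 315) = (-2279 + 2388/46)/((47 - 1*42) + 315) = (-2279 + 2388*(1/46))/((47 - 42) + 315) = (-2279 + 1194/23)/(5 + 315) = -51223/23/320 = -51223/23*1/320 = -51223/7360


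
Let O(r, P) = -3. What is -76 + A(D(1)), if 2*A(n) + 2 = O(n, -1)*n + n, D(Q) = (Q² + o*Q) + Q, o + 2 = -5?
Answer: -72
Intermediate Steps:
o = -7 (o = -2 - 5 = -7)
D(Q) = Q² - 6*Q (D(Q) = (Q² - 7*Q) + Q = Q² - 6*Q)
A(n) = -1 - n (A(n) = -1 + (-3*n + n)/2 = -1 + (-2*n)/2 = -1 - n)
-76 + A(D(1)) = -76 + (-1 - (-6 + 1)) = -76 + (-1 - (-5)) = -76 + (-1 - 1*(-5)) = -76 + (-1 + 5) = -76 + 4 = -72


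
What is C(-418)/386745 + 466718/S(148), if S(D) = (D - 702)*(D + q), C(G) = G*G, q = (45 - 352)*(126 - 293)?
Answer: 42074696773/96635423565 ≈ 0.43540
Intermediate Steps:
q = 51269 (q = -307*(-167) = 51269)
C(G) = G²
S(D) = (-702 + D)*(51269 + D) (S(D) = (D - 702)*(D + 51269) = (-702 + D)*(51269 + D))
C(-418)/386745 + 466718/S(148) = (-418)²/386745 + 466718/(-35990838 + 148² + 50567*148) = 174724*(1/386745) + 466718/(-35990838 + 21904 + 7483916) = 9196/20355 + 466718/(-28485018) = 9196/20355 + 466718*(-1/28485018) = 9196/20355 - 233359/14242509 = 42074696773/96635423565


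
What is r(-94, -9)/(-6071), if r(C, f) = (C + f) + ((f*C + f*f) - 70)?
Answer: -58/467 ≈ -0.12420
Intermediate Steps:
r(C, f) = -70 + C + f + f**2 + C*f (r(C, f) = (C + f) + ((C*f + f**2) - 70) = (C + f) + ((f**2 + C*f) - 70) = (C + f) + (-70 + f**2 + C*f) = -70 + C + f + f**2 + C*f)
r(-94, -9)/(-6071) = (-70 - 94 - 9 + (-9)**2 - 94*(-9))/(-6071) = (-70 - 94 - 9 + 81 + 846)*(-1/6071) = 754*(-1/6071) = -58/467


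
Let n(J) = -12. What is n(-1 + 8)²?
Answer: 144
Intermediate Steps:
n(-1 + 8)² = (-12)² = 144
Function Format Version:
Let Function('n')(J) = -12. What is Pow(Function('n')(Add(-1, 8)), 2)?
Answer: 144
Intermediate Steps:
Pow(Function('n')(Add(-1, 8)), 2) = Pow(-12, 2) = 144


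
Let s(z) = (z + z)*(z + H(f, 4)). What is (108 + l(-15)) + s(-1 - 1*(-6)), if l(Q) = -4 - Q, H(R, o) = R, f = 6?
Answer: 229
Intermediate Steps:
s(z) = 2*z*(6 + z) (s(z) = (z + z)*(z + 6) = (2*z)*(6 + z) = 2*z*(6 + z))
(108 + l(-15)) + s(-1 - 1*(-6)) = (108 + (-4 - 1*(-15))) + 2*(-1 - 1*(-6))*(6 + (-1 - 1*(-6))) = (108 + (-4 + 15)) + 2*(-1 + 6)*(6 + (-1 + 6)) = (108 + 11) + 2*5*(6 + 5) = 119 + 2*5*11 = 119 + 110 = 229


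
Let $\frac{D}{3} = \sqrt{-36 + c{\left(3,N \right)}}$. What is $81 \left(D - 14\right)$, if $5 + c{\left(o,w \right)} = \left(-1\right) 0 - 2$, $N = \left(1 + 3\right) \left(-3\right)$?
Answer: $-1134 + 243 i \sqrt{43} \approx -1134.0 + 1593.5 i$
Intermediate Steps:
$N = -12$ ($N = 4 \left(-3\right) = -12$)
$c{\left(o,w \right)} = -7$ ($c{\left(o,w \right)} = -5 - 2 = -7$)
$D = 3 i \sqrt{43}$ ($D = 3 \sqrt{-36 - 7} = 3 \sqrt{-43} = 3 i \sqrt{43} \approx 19.672 i$)
$81 \left(D - 14\right) = 81 \left(3 i \sqrt{43} - 14\right) = 81 \left(-14 + 3 i \sqrt{43}\right) = -1134 + 243 i \sqrt{43}$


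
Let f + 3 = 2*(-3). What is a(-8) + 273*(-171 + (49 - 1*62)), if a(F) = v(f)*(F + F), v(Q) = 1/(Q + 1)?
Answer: -50230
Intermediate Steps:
f = -9 (f = -3 + 2*(-3) = -3 - 6 = -9)
v(Q) = 1/(1 + Q)
a(F) = -F/4 (a(F) = (F + F)/(1 - 9) = (2*F)/(-8) = -F/4)
a(-8) + 273*(-171 + (49 - 1*62)) = -¼*(-8) + 273*(-171 + (49 - 1*62)) = 2 + 273*(-171 + (49 - 62)) = 2 + 273*(-171 - 13) = 2 + 273*(-184) = 2 - 50232 = -50230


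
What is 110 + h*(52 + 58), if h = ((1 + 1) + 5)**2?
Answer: 5500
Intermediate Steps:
h = 49 (h = (2 + 5)**2 = 7**2 = 49)
110 + h*(52 + 58) = 110 + 49*(52 + 58) = 110 + 49*110 = 110 + 5390 = 5500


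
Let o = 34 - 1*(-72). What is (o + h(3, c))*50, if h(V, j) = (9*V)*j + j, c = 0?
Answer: 5300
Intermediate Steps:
h(V, j) = j + 9*V*j (h(V, j) = 9*V*j + j = j + 9*V*j)
o = 106 (o = 34 + 72 = 106)
(o + h(3, c))*50 = (106 + 0*(1 + 9*3))*50 = (106 + 0*(1 + 27))*50 = (106 + 0*28)*50 = (106 + 0)*50 = 106*50 = 5300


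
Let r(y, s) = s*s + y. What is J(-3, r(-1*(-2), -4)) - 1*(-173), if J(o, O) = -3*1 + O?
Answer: 188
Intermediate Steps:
r(y, s) = y + s² (r(y, s) = s² + y = y + s²)
J(o, O) = -3 + O
J(-3, r(-1*(-2), -4)) - 1*(-173) = (-3 + (-1*(-2) + (-4)²)) - 1*(-173) = (-3 + (2 + 16)) + 173 = (-3 + 18) + 173 = 15 + 173 = 188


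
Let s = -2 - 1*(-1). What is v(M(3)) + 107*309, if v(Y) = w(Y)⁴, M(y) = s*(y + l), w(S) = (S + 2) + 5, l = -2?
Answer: 34359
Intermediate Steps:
w(S) = 7 + S (w(S) = (2 + S) + 5 = 7 + S)
s = -1 (s = -2 + 1 = -1)
M(y) = 2 - y (M(y) = -(y - 2) = -(-2 + y) = 2 - y)
v(Y) = (7 + Y)⁴
v(M(3)) + 107*309 = (7 + (2 - 1*3))⁴ + 107*309 = (7 + (2 - 3))⁴ + 33063 = (7 - 1)⁴ + 33063 = 6⁴ + 33063 = 1296 + 33063 = 34359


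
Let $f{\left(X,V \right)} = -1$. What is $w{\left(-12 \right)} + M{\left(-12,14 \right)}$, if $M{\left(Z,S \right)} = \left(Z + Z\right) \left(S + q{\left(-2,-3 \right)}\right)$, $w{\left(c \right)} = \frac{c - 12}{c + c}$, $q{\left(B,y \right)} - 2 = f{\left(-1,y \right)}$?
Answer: $-359$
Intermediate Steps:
$q{\left(B,y \right)} = 1$ ($q{\left(B,y \right)} = 2 - 1 = 1$)
$w{\left(c \right)} = \frac{-12 + c}{2 c}$
$M{\left(Z,S \right)} = 2 Z \left(1 + S\right)$ ($M{\left(Z,S \right)} = \left(Z + Z\right) \left(S + 1\right) = 2 Z \left(1 + S\right)$)
$w{\left(-12 \right)} + M{\left(-12,14 \right)} = \frac{-12 - 12}{2 \left(-12\right)} + 2 \left(-12\right) \left(1 + 14\right) = \frac{1}{2} \left(- \frac{1}{12}\right) \left(-24\right) + 2 \left(-12\right) 15 = 1 - 360 = -359$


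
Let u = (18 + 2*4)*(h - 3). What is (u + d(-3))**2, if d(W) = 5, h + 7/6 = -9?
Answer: 1024144/9 ≈ 1.1379e+5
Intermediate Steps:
h = -61/6 (h = -7/6 - 9 = -61/6 ≈ -10.167)
u = -1027/3 (u = (18 + 2*4)*(-61/6 - 3) = (18 + 8)*(-79/6) = 26*(-79/6) = -1027/3 ≈ -342.33)
(u + d(-3))**2 = (-1027/3 + 5)**2 = (-1012/3)**2 = 1024144/9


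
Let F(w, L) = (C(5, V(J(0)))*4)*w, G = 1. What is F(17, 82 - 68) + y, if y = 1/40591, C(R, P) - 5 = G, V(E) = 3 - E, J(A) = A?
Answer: 16561129/40591 ≈ 408.00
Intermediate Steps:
C(R, P) = 6 (C(R, P) = 5 + 1 = 6)
F(w, L) = 24*w (F(w, L) = (6*4)*w = 24*w)
y = 1/40591 ≈ 2.4636e-5
F(17, 82 - 68) + y = 24*17 + 1/40591 = 408 + 1/40591 = 16561129/40591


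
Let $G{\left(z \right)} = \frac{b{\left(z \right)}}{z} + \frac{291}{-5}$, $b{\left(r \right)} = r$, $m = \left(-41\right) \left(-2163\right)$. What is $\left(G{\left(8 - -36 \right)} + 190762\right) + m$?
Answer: $\frac{1396939}{5} \approx 2.7939 \cdot 10^{5}$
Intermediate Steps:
$m = 88683$
$G{\left(z \right)} = - \frac{286}{5}$ ($G{\left(z \right)} = \frac{z}{z} + \frac{291}{-5} = 1 + 291 \left(- \frac{1}{5}\right) = 1 - \frac{291}{5} = - \frac{286}{5}$)
$\left(G{\left(8 - -36 \right)} + 190762\right) + m = \left(- \frac{286}{5} + 190762\right) + 88683 = \frac{953524}{5} + 88683 = \frac{1396939}{5}$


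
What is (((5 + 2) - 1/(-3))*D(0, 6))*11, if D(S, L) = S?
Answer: 0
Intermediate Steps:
(((5 + 2) - 1/(-3))*D(0, 6))*11 = (((5 + 2) - 1/(-3))*0)*11 = ((7 - 1*(-1/3))*0)*11 = ((7 + 1/3)*0)*11 = ((22/3)*0)*11 = 0*11 = 0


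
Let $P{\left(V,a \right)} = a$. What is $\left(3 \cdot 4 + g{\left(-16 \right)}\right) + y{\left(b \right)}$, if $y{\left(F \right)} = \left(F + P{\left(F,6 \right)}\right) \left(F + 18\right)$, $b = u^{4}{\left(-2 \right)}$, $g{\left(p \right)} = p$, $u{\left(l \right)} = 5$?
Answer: $405729$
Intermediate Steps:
$b = 625$ ($b = 5^{4} = 625$)
$y{\left(F \right)} = \left(6 + F\right) \left(18 + F\right)$ ($y{\left(F \right)} = \left(F + 6\right) \left(F + 18\right) = \left(6 + F\right) \left(18 + F\right)$)
$\left(3 \cdot 4 + g{\left(-16 \right)}\right) + y{\left(b \right)} = \left(3 \cdot 4 - 16\right) + \left(108 + 625^{2} + 24 \cdot 625\right) = \left(12 - 16\right) + \left(108 + 390625 + 15000\right) = -4 + 405733 = 405729$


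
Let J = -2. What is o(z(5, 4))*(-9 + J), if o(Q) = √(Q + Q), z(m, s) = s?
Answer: -22*√2 ≈ -31.113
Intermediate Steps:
o(Q) = √2*√Q (o(Q) = √(2*Q) = √2*√Q)
o(z(5, 4))*(-9 + J) = (√2*√4)*(-9 - 2) = (√2*2)*(-11) = (2*√2)*(-11) = -22*√2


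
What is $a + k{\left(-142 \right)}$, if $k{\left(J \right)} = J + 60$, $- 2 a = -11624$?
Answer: $5730$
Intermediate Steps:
$a = 5812$ ($a = \left(- \frac{1}{2}\right) \left(-11624\right) = 5812$)
$k{\left(J \right)} = 60 + J$
$a + k{\left(-142 \right)} = 5812 + \left(60 - 142\right) = 5812 - 82 = 5730$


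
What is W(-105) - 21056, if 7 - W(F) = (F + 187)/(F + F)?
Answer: -2210104/105 ≈ -21049.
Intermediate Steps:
W(F) = 7 - (187 + F)/(2*F) (W(F) = 7 - (F + 187)/(F + F) = 7 - (187 + F)/(2*F))
W(-105) - 21056 = (½)*(-187 + 13*(-105))/(-105) - 21056 = (½)*(-1/105)*(-187 - 1365) - 21056 = (½)*(-1/105)*(-1552) - 21056 = 776/105 - 21056 = -2210104/105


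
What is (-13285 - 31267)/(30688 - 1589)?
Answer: -44552/29099 ≈ -1.5310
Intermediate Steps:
(-13285 - 31267)/(30688 - 1589) = -44552/29099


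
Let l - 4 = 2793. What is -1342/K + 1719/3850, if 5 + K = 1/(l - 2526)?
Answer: 701251613/2606450 ≈ 269.04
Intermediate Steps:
l = 2797 (l = 4 + 2793 = 2797)
K = -1354/271 (K = -5 + 1/(2797 - 2526) = -5 + 1/271 = -1354/271 ≈ -4.9963)
-1342/K + 1719/3850 = -1342/(-1354/271) + 1719/3850 = -1342*(-271/1354) + 1719*(1/3850) = 181841/677 + 1719/3850 = 701251613/2606450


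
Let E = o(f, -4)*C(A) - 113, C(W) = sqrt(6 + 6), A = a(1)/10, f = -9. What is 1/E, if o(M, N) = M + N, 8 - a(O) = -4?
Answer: -113/10741 + 26*sqrt(3)/10741 ≈ -0.0063278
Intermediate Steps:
a(O) = 12 (a(O) = 8 - 1*(-4) = 8 + 4 = 12)
A = 6/5 (A = 12/10 = 12*(1/10) = 6/5 ≈ 1.2000)
C(W) = 2*sqrt(3) (C(W) = sqrt(12) = 2*sqrt(3))
E = -113 - 26*sqrt(3) (E = (-9 - 4)*(2*sqrt(3)) - 113 = -26*sqrt(3) - 113 = -113 - 26*sqrt(3) ≈ -158.03)
1/E = 1/(-113 - 26*sqrt(3))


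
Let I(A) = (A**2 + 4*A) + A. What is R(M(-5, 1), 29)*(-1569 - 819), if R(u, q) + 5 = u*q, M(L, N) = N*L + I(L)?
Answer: 358200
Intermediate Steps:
I(A) = A**2 + 5*A
M(L, N) = L*N + L*(5 + L) (M(L, N) = N*L + L*(5 + L) = L*N + L*(5 + L))
R(u, q) = -5 + q*u (R(u, q) = -5 + u*q = -5 + q*u)
R(M(-5, 1), 29)*(-1569 - 819) = (-5 + 29*(-5*(5 - 5 + 1)))*(-1569 - 819) = (-5 + 29*(-5*1))*(-2388) = (-5 + 29*(-5))*(-2388) = (-5 - 145)*(-2388) = -150*(-2388) = 358200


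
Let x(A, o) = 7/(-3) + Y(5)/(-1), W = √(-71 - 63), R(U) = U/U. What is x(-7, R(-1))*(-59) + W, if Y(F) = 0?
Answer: 413/3 + I*√134 ≈ 137.67 + 11.576*I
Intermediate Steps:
R(U) = 1
W = I*√134 (W = √(-134) = I*√134 ≈ 11.576*I)
x(A, o) = -7/3 (x(A, o) = 7/(-3) + 0/(-1) = 7*(-⅓) + 0*(-1) = -7/3 + 0 = -7/3)
x(-7, R(-1))*(-59) + W = -7/3*(-59) + I*√134 = 413/3 + I*√134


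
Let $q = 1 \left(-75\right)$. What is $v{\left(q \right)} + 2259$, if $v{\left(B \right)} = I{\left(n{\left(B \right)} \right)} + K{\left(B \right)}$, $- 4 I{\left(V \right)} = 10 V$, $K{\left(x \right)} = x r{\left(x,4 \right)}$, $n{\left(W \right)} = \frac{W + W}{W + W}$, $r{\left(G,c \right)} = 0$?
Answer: $\frac{4513}{2} \approx 2256.5$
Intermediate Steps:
$n{\left(W \right)} = 1$ ($n{\left(W \right)} = \frac{2 W}{2 W} = 2 W \frac{1}{2 W} = 1$)
$q = -75$
$K{\left(x \right)} = 0$ ($K{\left(x \right)} = x 0 = 0$)
$I{\left(V \right)} = - \frac{5 V}{2}$ ($I{\left(V \right)} = - \frac{10 V}{4} = - \frac{5 V}{2}$)
$v{\left(B \right)} = - \frac{5}{2}$ ($v{\left(B \right)} = \left(- \frac{5}{2}\right) 1 + 0 = - \frac{5}{2} + 0 = - \frac{5}{2}$)
$v{\left(q \right)} + 2259 = - \frac{5}{2} + 2259 = \frac{4513}{2}$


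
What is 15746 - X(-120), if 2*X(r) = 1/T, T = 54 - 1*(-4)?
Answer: 1826535/116 ≈ 15746.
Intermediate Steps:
T = 58 (T = 54 + 4 = 58)
X(r) = 1/116 (X(r) = (½)/58 = (½)*(1/58) = 1/116)
15746 - X(-120) = 15746 - 1*1/116 = 15746 - 1/116 = 1826535/116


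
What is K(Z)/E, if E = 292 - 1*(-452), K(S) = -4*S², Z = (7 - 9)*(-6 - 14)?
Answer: -800/93 ≈ -8.6021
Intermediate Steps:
Z = 40 (Z = -2*(-20) = 40)
E = 744 (E = 292 + 452 = 744)
K(Z)/E = -4*40²/744 = -4*1600*(1/744) = -6400*1/744 = -800/93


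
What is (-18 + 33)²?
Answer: 225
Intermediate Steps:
(-18 + 33)² = 15² = 225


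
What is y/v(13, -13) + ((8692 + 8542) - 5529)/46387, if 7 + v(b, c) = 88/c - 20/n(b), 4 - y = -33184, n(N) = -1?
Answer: 20014340933/3757347 ≈ 5326.7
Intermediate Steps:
y = 33188 (y = 4 - 1*(-33184) = 4 + 33184 = 33188)
v(b, c) = 13 + 88/c (v(b, c) = -7 + (88/c - 20/(-1)) = -7 + (88/c - 20*(-1)) = -7 + (88/c + 20) = -7 + (20 + 88/c) = 13 + 88/c)
y/v(13, -13) + ((8692 + 8542) - 5529)/46387 = 33188/(13 + 88/(-13)) + ((8692 + 8542) - 5529)/46387 = 33188/(13 + 88*(-1/13)) + (17234 - 5529)*(1/46387) = 33188/(13 - 88/13) + 11705*(1/46387) = 33188/(81/13) + 11705/46387 = 33188*(13/81) + 11705/46387 = 431444/81 + 11705/46387 = 20014340933/3757347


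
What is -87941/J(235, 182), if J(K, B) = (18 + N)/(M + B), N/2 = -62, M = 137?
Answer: 28053179/106 ≈ 2.6465e+5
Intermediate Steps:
N = -124 (N = 2*(-62) = -124)
J(K, B) = -106/(137 + B) (J(K, B) = (18 - 124)/(137 + B) = -106/(137 + B))
-87941/J(235, 182) = -87941/((-106/(137 + 182))) = -87941/((-106/319)) = -87941/((-106*1/319)) = -87941/(-106/319) = -87941*(-319/106) = 28053179/106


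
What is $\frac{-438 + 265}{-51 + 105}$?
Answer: $- \frac{173}{54} \approx -3.2037$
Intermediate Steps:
$\frac{-438 + 265}{-51 + 105} = - \frac{173}{54}$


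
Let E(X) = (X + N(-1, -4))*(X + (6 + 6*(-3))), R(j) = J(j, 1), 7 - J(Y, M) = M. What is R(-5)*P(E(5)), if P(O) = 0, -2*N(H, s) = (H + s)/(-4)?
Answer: 0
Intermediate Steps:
J(Y, M) = 7 - M
N(H, s) = H/8 + s/8 (N(H, s) = -(H + s)/(2*(-4)) = -(H + s)*(-1)/(2*4) = -(-H/4 - s/4)/2 = H/8 + s/8)
R(j) = 6 (R(j) = 7 - 1*1 = 7 - 1 = 6)
E(X) = (-12 + X)*(-5/8 + X) (E(X) = (X + ((⅛)*(-1) + (⅛)*(-4)))*(X + (6 + 6*(-3))) = (X + (-⅛ - ½))*(X + (6 - 18)) = (X - 5/8)*(X - 12) = (-5/8 + X)*(-12 + X) = (-12 + X)*(-5/8 + X))
R(-5)*P(E(5)) = 6*0 = 0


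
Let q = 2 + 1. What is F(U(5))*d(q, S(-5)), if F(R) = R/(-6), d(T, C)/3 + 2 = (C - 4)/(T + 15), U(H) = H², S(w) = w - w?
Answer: 250/9 ≈ 27.778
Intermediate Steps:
S(w) = 0
q = 3
d(T, C) = -6 + 3*(-4 + C)/(15 + T) (d(T, C) = -6 + 3*((C - 4)/(T + 15)) = -6 + 3*((-4 + C)/(15 + T)) = -6 + 3*(-4 + C)/(15 + T))
F(R) = -R/6 (F(R) = R*(-⅙) = -R/6)
F(U(5))*d(q, S(-5)) = (-⅙*5²)*(3*(-34 + 0 - 2*3)/(15 + 3)) = (-⅙*25)*(3*(-34 + 0 - 6)/18) = -25*(-40)/(2*18) = -25/6*(-20/3) = 250/9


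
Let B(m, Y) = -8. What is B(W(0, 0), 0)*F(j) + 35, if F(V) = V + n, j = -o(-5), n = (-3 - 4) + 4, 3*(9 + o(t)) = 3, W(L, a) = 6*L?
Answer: -5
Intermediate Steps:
o(t) = -8 (o(t) = -9 + (1/3)*3 = -9 + 1 = -8)
n = -3 (n = -7 + 4 = -3)
j = 8 (j = -1*(-8) = 8)
F(V) = -3 + V (F(V) = V - 3 = -3 + V)
B(W(0, 0), 0)*F(j) + 35 = -8*(-3 + 8) + 35 = -8*5 + 35 = -40 + 35 = -5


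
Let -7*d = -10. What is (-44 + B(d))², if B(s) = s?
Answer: 88804/49 ≈ 1812.3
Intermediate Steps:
d = 10/7 (d = -⅐*(-10) = 10/7 ≈ 1.4286)
(-44 + B(d))² = (-44 + 10/7)² = (-298/7)² = 88804/49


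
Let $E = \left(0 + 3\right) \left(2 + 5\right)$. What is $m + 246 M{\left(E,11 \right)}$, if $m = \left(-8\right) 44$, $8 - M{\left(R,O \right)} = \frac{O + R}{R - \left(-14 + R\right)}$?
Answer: $\frac{7376}{7} \approx 1053.7$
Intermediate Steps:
$E = 21$ ($E = 3 \cdot 7 = 21$)
$M{\left(R,O \right)} = 8 - \frac{O}{14} - \frac{R}{14}$ ($M{\left(R,O \right)} = 8 - \frac{O + R}{R - \left(-14 + R\right)} = 8 - \frac{O + R}{14} = 8 - \left(O + R\right) \frac{1}{14} = 8 - \left(\frac{O}{14} + \frac{R}{14}\right) = 8 - \frac{O}{14} - \frac{R}{14}$)
$m = -352$
$m + 246 M{\left(E,11 \right)} = -352 + 246 \left(8 - \frac{11}{14} - \frac{3}{2}\right) = -352 + 246 \cdot \frac{40}{7} = -352 + \frac{9840}{7} = \frac{7376}{7}$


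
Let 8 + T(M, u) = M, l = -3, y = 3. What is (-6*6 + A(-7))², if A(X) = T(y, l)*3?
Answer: 2601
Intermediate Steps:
T(M, u) = -8 + M
A(X) = -15 (A(X) = (-8 + 3)*3 = -5*3 = -15)
(-6*6 + A(-7))² = (-6*6 - 15)² = (-36 - 15)² = (-51)² = 2601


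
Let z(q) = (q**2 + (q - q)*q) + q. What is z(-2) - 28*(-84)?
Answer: 2354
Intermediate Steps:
z(q) = q + q**2 (z(q) = (q**2 + 0*q) + q = (q**2 + 0) + q = q**2 + q = q + q**2)
z(-2) - 28*(-84) = -2*(1 - 2) - 28*(-84) = -2*(-1) + 2352 = 2 + 2352 = 2354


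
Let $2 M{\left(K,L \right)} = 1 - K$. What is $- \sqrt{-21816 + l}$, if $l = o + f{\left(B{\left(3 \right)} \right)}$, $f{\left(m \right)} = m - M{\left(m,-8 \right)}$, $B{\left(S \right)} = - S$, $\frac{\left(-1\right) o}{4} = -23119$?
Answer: $- \sqrt{70655} \approx -265.81$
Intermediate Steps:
$o = 92476$ ($o = \left(-4\right) \left(-23119\right) = 92476$)
$M{\left(K,L \right)} = \frac{1}{2} - \frac{K}{2}$ ($M{\left(K,L \right)} = \frac{1 - K}{2} = \frac{1}{2} - \frac{K}{2}$)
$f{\left(m \right)} = - \frac{1}{2} + \frac{3 m}{2}$ ($f{\left(m \right)} = m - \left(\frac{1}{2} - \frac{m}{2}\right) = m + \left(- \frac{1}{2} + \frac{m}{2}\right) = - \frac{1}{2} + \frac{3 m}{2}$)
$l = 92471$ ($l = 92476 + \left(- \frac{1}{2} + \frac{3 \left(\left(-1\right) 3\right)}{2}\right) = 92476 + \left(- \frac{1}{2} + \frac{3}{2} \left(-3\right)\right) = 92476 - 5 = 92471$)
$- \sqrt{-21816 + l} = - \sqrt{-21816 + 92471} = - \sqrt{70655}$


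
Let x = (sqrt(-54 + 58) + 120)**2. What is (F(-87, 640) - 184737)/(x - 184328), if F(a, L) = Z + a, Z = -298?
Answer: 92561/84722 ≈ 1.0925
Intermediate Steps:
F(a, L) = -298 + a
x = 14884 (x = (sqrt(4) + 120)**2 = (2 + 120)**2 = 122**2 = 14884)
(F(-87, 640) - 184737)/(x - 184328) = ((-298 - 87) - 184737)/(14884 - 184328) = (-385 - 184737)/(-169444) = -185122*(-1/169444) = 92561/84722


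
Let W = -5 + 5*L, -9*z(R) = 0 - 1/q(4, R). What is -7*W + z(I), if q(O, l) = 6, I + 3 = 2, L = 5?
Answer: -7559/54 ≈ -139.98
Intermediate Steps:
I = -1 (I = -3 + 2 = -1)
z(R) = 1/54 (z(R) = -(0 - 1/6)/9 = -(0 - 1*⅙)/9 = -(0 - ⅙)/9 = -⅑*(-⅙) = 1/54)
W = 20 (W = -5 + 5*5 = -5 + 25 = 20)
-7*W + z(I) = -7*20 + 1/54 = -140 + 1/54 = -7559/54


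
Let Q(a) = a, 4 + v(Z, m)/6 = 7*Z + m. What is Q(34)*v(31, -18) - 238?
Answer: 39542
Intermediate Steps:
v(Z, m) = -24 + 6*m + 42*Z (v(Z, m) = -24 + 6*(7*Z + m) = -24 + 6*(m + 7*Z) = -24 + (6*m + 42*Z) = -24 + 6*m + 42*Z)
Q(34)*v(31, -18) - 238 = 34*(-24 + 6*(-18) + 42*31) - 238 = 34*(-24 - 108 + 1302) - 238 = 34*1170 - 238 = 39780 - 238 = 39542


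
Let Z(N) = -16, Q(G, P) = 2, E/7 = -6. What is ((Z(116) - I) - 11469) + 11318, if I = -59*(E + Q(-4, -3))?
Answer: -2527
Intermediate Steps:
E = -42 (E = 7*(-6) = -42)
I = 2360 (I = -59*(-42 + 2) = -59*(-40) = 2360)
((Z(116) - I) - 11469) + 11318 = ((-16 - 1*2360) - 11469) + 11318 = ((-16 - 2360) - 11469) + 11318 = (-2376 - 11469) + 11318 = -13845 + 11318 = -2527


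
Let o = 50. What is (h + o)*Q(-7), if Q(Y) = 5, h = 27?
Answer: 385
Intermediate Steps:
(h + o)*Q(-7) = (27 + 50)*5 = 77*5 = 385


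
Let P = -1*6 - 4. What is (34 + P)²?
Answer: 576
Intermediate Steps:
P = -10 (P = -6 - 4 = -10)
(34 + P)² = (34 - 10)² = 24² = 576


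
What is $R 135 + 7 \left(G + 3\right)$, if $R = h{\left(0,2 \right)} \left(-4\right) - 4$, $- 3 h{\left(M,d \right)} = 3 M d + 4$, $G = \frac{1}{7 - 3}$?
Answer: $\frac{811}{4} \approx 202.75$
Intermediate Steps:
$G = \frac{1}{4} \approx 0.25$
$h{\left(M,d \right)} = - \frac{4}{3} - M d$ ($h{\left(M,d \right)} = - \frac{3 M d + 4}{3} = - \frac{4 + 3 M d}{3} = - \frac{4}{3} - M d$)
$R = \frac{4}{3}$ ($R = \left(- \frac{4}{3} - 0 \cdot 2\right) \left(-4\right) - 4 = \left(- \frac{4}{3} + 0\right) \left(-4\right) - 4 = \left(- \frac{4}{3}\right) \left(-4\right) - 4 = \frac{16}{3} - 4 = \frac{4}{3} \approx 1.3333$)
$R 135 + 7 \left(G + 3\right) = \frac{4}{3} \cdot 135 + 7 \left(\frac{1}{4} + 3\right) = 180 + 7 \cdot \frac{13}{4} = 180 + \frac{91}{4} = \frac{811}{4}$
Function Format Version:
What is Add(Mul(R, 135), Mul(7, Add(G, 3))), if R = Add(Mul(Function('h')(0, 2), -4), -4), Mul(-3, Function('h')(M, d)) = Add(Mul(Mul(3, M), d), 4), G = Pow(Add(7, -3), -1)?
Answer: Rational(811, 4) ≈ 202.75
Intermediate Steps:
G = Rational(1, 4) (G = Pow(4, -1) = Rational(1, 4) ≈ 0.25000)
Function('h')(M, d) = Add(Rational(-4, 3), Mul(-1, M, d)) (Function('h')(M, d) = Mul(Rational(-1, 3), Add(Mul(Mul(3, M), d), 4)) = Mul(Rational(-1, 3), Add(Mul(3, M, d), 4)) = Mul(Rational(-1, 3), Add(4, Mul(3, M, d))) = Add(Rational(-4, 3), Mul(-1, M, d)))
R = Rational(4, 3) (R = Add(Mul(Add(Rational(-4, 3), Mul(-1, 0, 2)), -4), -4) = Add(Mul(Add(Rational(-4, 3), 0), -4), -4) = Add(Mul(Rational(-4, 3), -4), -4) = Add(Rational(16, 3), -4) = Rational(4, 3) ≈ 1.3333)
Add(Mul(R, 135), Mul(7, Add(G, 3))) = Add(Mul(Rational(4, 3), 135), Mul(7, Add(Rational(1, 4), 3))) = Add(180, Mul(7, Rational(13, 4))) = Add(180, Rational(91, 4)) = Rational(811, 4)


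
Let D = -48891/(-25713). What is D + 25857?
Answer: 221636644/8571 ≈ 25859.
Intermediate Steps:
D = 16297/8571 (D = -48891*(-1/25713) = 16297/8571 ≈ 1.9014)
D + 25857 = 16297/8571 + 25857 = 221636644/8571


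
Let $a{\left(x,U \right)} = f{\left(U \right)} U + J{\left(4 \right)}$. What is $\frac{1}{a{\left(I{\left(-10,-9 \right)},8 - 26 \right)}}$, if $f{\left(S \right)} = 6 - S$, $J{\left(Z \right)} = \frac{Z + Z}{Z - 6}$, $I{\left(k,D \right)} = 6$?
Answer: $- \frac{1}{436} \approx -0.0022936$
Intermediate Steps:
$J{\left(Z \right)} = \frac{2 Z}{-6 + Z}$
$a{\left(x,U \right)} = -4 + U \left(6 - U\right)$ ($a{\left(x,U \right)} = \left(6 - U\right) U + 2 \cdot 4 \frac{1}{-6 + 4} = U \left(6 - U\right) + 2 \cdot 4 \frac{1}{-2} = U \left(6 - U\right) + 2 \cdot 4 \left(- \frac{1}{2}\right) = U \left(6 - U\right) - 4 = -4 + U \left(6 - U\right)$)
$\frac{1}{a{\left(I{\left(-10,-9 \right)},8 - 26 \right)}} = \frac{1}{-4 - \left(8 - 26\right) \left(-6 + \left(8 - 26\right)\right)} = \frac{1}{-4 - - 18 \left(-6 - 18\right)} = \frac{1}{-4 - \left(-18\right) \left(-24\right)} = \frac{1}{-4 - 432} = \frac{1}{-436} = - \frac{1}{436}$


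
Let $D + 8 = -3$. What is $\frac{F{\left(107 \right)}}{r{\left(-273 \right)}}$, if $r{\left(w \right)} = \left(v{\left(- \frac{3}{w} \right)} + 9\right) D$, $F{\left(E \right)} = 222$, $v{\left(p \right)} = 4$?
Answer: $- \frac{222}{143} \approx -1.5524$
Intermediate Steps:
$D = -11$ ($D = -8 - 3 = -11$)
$r{\left(w \right)} = -143$ ($r{\left(w \right)} = \left(4 + 9\right) \left(-11\right) = 13 \left(-11\right) = -143$)
$\frac{F{\left(107 \right)}}{r{\left(-273 \right)}} = \frac{222}{-143} = 222 \left(- \frac{1}{143}\right) = - \frac{222}{143}$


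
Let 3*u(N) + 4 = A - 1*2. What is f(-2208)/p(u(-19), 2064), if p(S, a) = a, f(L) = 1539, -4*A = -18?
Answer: 513/688 ≈ 0.74564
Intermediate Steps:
A = 9/2 (A = -1/4*(-18) = 9/2 ≈ 4.5000)
u(N) = -1/2 (u(N) = -4/3 + (9/2 - 1*2)/3 = -4/3 + (9/2 - 2)/3 = -4/3 + (1/3)*(5/2) = -4/3 + 5/6 = -1/2)
f(-2208)/p(u(-19), 2064) = 1539/2064 = 1539*(1/2064) = 513/688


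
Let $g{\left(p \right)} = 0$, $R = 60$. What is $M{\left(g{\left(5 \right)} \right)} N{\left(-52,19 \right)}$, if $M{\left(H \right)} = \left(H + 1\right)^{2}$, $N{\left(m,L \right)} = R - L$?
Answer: $41$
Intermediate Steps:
$N{\left(m,L \right)} = 60 - L$
$M{\left(H \right)} = \left(1 + H\right)^{2}$
$M{\left(g{\left(5 \right)} \right)} N{\left(-52,19 \right)} = \left(1 + 0\right)^{2} \left(60 - 19\right) = 1^{2} \left(60 - 19\right) = 1 \cdot 41 = 41$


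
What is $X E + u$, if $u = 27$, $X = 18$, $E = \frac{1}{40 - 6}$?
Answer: $\frac{468}{17} \approx 27.529$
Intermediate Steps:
$E = \frac{1}{34} \approx 0.029412$
$X E + u = 18 \cdot \frac{1}{34} + 27 = \frac{9}{17} + 27 = \frac{468}{17}$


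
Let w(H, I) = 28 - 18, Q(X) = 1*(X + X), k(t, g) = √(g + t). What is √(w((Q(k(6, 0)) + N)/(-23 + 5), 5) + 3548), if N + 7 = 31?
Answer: √3558 ≈ 59.649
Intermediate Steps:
N = 24 (N = -7 + 31 = 24)
Q(X) = 2*X (Q(X) = 1*(2*X) = 2*X)
w(H, I) = 10
√(w((Q(k(6, 0)) + N)/(-23 + 5), 5) + 3548) = √(10 + 3548) = √3558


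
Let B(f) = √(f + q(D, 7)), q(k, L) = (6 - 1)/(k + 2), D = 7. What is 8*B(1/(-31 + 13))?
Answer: 4*√2 ≈ 5.6569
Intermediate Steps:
q(k, L) = 5/(2 + k)
B(f) = √(5/9 + f) (B(f) = √(f + 5/(2 + 7)) = √(f + 5/9) = √(5/9 + f))
8*B(1/(-31 + 13)) = 8*(√(5 + 9/(-31 + 13))/3) = 8*(√(5 + 9/(-18))/3) = 8*(√(5 + 9*(-1/18))/3) = 8*(√(5 - ½)/3) = 8*(√(9/2)/3) = 8*((3*√2/2)/3) = 8*(√2/2) = 4*√2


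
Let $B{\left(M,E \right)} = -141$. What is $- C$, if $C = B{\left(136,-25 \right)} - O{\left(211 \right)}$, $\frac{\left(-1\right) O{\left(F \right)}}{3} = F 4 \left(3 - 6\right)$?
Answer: $7737$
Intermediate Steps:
$O{\left(F \right)} = 36 F$ ($O{\left(F \right)} = - 3 F 4 \left(3 - 6\right) = - 3 \cdot 4 F \left(3 - 6\right) = - 3 \cdot 4 F \left(-3\right) = - 3 \left(- 12 F\right) = 36 F$)
$C = -7737$ ($C = -141 - 36 \cdot 211 = -141 - 7596 = -7737$)
$- C = \left(-1\right) \left(-7737\right) = 7737$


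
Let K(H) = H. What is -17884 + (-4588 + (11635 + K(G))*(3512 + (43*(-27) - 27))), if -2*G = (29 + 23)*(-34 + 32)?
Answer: 27138116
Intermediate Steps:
G = 52 (G = -(29 + 23)*(-34 + 32)/2 = -26*(-2) = -½*(-104) = 52)
-17884 + (-4588 + (11635 + K(G))*(3512 + (43*(-27) - 27))) = -17884 + (-4588 + (11635 + 52)*(3512 + (43*(-27) - 27))) = -17884 + (-4588 + 11687*(3512 + (-1161 - 27))) = -17884 + (-4588 + 11687*(3512 - 1188)) = -17884 + (-4588 + 11687*2324) = -17884 + (-4588 + 27160588) = -17884 + 27156000 = 27138116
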